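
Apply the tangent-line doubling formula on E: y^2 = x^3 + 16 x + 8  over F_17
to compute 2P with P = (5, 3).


Doubling: s = (3 x1^2 + a) / (2 y1)
s = (3*5^2 + 16) / (2*3) mod 17 = 1
x3 = s^2 - 2 x1 mod 17 = 1^2 - 2*5 = 8
y3 = s (x1 - x3) - y1 mod 17 = 1 * (5 - 8) - 3 = 11

2P = (8, 11)


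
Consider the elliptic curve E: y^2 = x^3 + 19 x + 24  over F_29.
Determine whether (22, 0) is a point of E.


Check whether y^2 = x^3 + 19 x + 24 (mod 29) for (x, y) = (22, 0).
LHS: y^2 = 0^2 mod 29 = 0
RHS: x^3 + 19 x + 24 = 22^3 + 19*22 + 24 mod 29 = 12
LHS != RHS

No, not on the curve


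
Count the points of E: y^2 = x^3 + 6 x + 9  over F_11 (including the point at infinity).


For each x in F_11, count y with y^2 = x^3 + 6 x + 9 mod 11:
  x = 0: RHS = 9, y in [3, 8]  -> 2 point(s)
  x = 1: RHS = 5, y in [4, 7]  -> 2 point(s)
  x = 4: RHS = 9, y in [3, 8]  -> 2 point(s)
  x = 7: RHS = 9, y in [3, 8]  -> 2 point(s)
  x = 9: RHS = 0, y in [0]  -> 1 point(s)
Affine points: 9. Add the point at infinity: total = 10.

#E(F_11) = 10


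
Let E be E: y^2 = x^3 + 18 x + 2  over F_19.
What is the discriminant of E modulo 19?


4 a^3 + 27 b^2 = 4*18^3 + 27*2^2 = 23328 + 108 = 23436
Delta = -16 * (23436) = -374976
Delta mod 19 = 8

Delta = 8 (mod 19)


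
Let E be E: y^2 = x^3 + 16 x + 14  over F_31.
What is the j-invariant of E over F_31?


Delta = -16(4 a^3 + 27 b^2) mod 31 = 12
-1728 * (4 a)^3 = -1728 * (4*16)^3 mod 31 = 2
j = 2 * 12^(-1) mod 31 = 26

j = 26 (mod 31)


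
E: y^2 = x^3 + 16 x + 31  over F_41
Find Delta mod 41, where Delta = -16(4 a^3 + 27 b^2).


4 a^3 + 27 b^2 = 4*16^3 + 27*31^2 = 16384 + 25947 = 42331
Delta = -16 * (42331) = -677296
Delta mod 41 = 24

Delta = 24 (mod 41)


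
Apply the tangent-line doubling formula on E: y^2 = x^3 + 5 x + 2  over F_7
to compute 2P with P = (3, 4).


Doubling: s = (3 x1^2 + a) / (2 y1)
s = (3*3^2 + 5) / (2*4) mod 7 = 4
x3 = s^2 - 2 x1 mod 7 = 4^2 - 2*3 = 3
y3 = s (x1 - x3) - y1 mod 7 = 4 * (3 - 3) - 4 = 3

2P = (3, 3)


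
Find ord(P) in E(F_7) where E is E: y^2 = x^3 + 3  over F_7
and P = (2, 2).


Compute successive multiples of P until we hit O:
  1P = (2, 2)
  2P = (5, 3)
  3P = (4, 2)
  4P = (1, 5)
  5P = (6, 3)
  6P = (3, 3)
  7P = (3, 4)
  8P = (6, 4)
  ... (continuing to 13P)
  13P = O

ord(P) = 13


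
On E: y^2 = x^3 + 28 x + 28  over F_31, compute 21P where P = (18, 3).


k = 21 = 10101_2 (binary, LSB first: 10101)
Double-and-add from P = (18, 3):
  bit 0 = 1: acc = O + (18, 3) = (18, 3)
  bit 1 = 0: acc unchanged = (18, 3)
  bit 2 = 1: acc = (18, 3) + (5, 18) = (13, 27)
  bit 3 = 0: acc unchanged = (13, 27)
  bit 4 = 1: acc = (13, 27) + (22, 16) = (4, 24)

21P = (4, 24)


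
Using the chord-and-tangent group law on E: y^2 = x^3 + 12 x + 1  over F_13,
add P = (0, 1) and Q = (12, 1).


P != Q, so use the chord formula.
s = (y2 - y1) / (x2 - x1) = (0) / (12) mod 13 = 0
x3 = s^2 - x1 - x2 mod 13 = 0^2 - 0 - 12 = 1
y3 = s (x1 - x3) - y1 mod 13 = 0 * (0 - 1) - 1 = 12

P + Q = (1, 12)


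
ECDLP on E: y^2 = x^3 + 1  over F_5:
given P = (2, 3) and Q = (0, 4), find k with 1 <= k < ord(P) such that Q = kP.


Enumerate multiples of P until we hit Q = (0, 4):
  1P = (2, 3)
  2P = (0, 1)
  3P = (4, 0)
  4P = (0, 4)
Match found at i = 4.

k = 4


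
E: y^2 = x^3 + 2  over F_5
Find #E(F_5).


For each x in F_5, count y with y^2 = x^3 + 0 x + 2 mod 5:
  x = 2: RHS = 0, y in [0]  -> 1 point(s)
  x = 3: RHS = 4, y in [2, 3]  -> 2 point(s)
  x = 4: RHS = 1, y in [1, 4]  -> 2 point(s)
Affine points: 5. Add the point at infinity: total = 6.

#E(F_5) = 6


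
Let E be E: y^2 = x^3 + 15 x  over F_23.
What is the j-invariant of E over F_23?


Delta = -16(4 a^3 + 27 b^2) mod 23 = 16
-1728 * (4 a)^3 = -1728 * (4*15)^3 mod 23 = 2
j = 2 * 16^(-1) mod 23 = 3

j = 3 (mod 23)


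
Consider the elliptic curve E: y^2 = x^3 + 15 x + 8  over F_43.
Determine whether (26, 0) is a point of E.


Check whether y^2 = x^3 + 15 x + 8 (mod 43) for (x, y) = (26, 0).
LHS: y^2 = 0^2 mod 43 = 0
RHS: x^3 + 15 x + 8 = 26^3 + 15*26 + 8 mod 43 = 0
LHS = RHS

Yes, on the curve


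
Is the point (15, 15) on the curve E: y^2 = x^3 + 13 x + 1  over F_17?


Check whether y^2 = x^3 + 13 x + 1 (mod 17) for (x, y) = (15, 15).
LHS: y^2 = 15^2 mod 17 = 4
RHS: x^3 + 13 x + 1 = 15^3 + 13*15 + 1 mod 17 = 1
LHS != RHS

No, not on the curve


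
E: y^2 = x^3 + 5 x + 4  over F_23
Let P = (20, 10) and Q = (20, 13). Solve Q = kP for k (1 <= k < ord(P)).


Enumerate multiples of P until we hit Q = (20, 13):
  1P = (20, 10)
  2P = (15, 21)
  3P = (14, 9)
  4P = (5, 4)
  5P = (0, 21)
  6P = (19, 9)
  7P = (8, 2)
  8P = (21, 20)
  9P = (13, 14)
  10P = (3, 0)
  11P = (13, 9)
  12P = (21, 3)
  13P = (8, 21)
  14P = (19, 14)
  15P = (0, 2)
  16P = (5, 19)
  17P = (14, 14)
  18P = (15, 2)
  19P = (20, 13)
Match found at i = 19.

k = 19


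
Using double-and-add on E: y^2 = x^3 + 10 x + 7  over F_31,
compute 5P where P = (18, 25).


k = 5 = 101_2 (binary, LSB first: 101)
Double-and-add from P = (18, 25):
  bit 0 = 1: acc = O + (18, 25) = (18, 25)
  bit 1 = 0: acc unchanged = (18, 25)
  bit 2 = 1: acc = (18, 25) + (8, 14) = (9, 19)

5P = (9, 19)


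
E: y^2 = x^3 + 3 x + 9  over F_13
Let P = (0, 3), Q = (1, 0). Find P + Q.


P != Q, so use the chord formula.
s = (y2 - y1) / (x2 - x1) = (10) / (1) mod 13 = 10
x3 = s^2 - x1 - x2 mod 13 = 10^2 - 0 - 1 = 8
y3 = s (x1 - x3) - y1 mod 13 = 10 * (0 - 8) - 3 = 8

P + Q = (8, 8)


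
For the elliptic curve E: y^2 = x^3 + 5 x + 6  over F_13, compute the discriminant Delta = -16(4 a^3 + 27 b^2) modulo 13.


4 a^3 + 27 b^2 = 4*5^3 + 27*6^2 = 500 + 972 = 1472
Delta = -16 * (1472) = -23552
Delta mod 13 = 4

Delta = 4 (mod 13)


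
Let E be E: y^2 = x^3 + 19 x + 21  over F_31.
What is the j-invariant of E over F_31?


Delta = -16(4 a^3 + 27 b^2) mod 31 = 29
-1728 * (4 a)^3 = -1728 * (4*19)^3 mod 31 = 4
j = 4 * 29^(-1) mod 31 = 29

j = 29 (mod 31)


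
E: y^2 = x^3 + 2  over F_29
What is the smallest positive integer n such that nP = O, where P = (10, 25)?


Compute successive multiples of P until we hit O:
  1P = (10, 25)
  2P = (16, 26)
  3P = (28, 1)
  4P = (25, 24)
  5P = (27, 9)
  6P = (26, 2)
  7P = (9, 8)
  8P = (9, 21)
  ... (continuing to 15P)
  15P = O

ord(P) = 15


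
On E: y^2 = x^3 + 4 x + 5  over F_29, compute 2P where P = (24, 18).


Doubling: s = (3 x1^2 + a) / (2 y1)
s = (3*24^2 + 4) / (2*18) mod 29 = 3
x3 = s^2 - 2 x1 mod 29 = 3^2 - 2*24 = 19
y3 = s (x1 - x3) - y1 mod 29 = 3 * (24 - 19) - 18 = 26

2P = (19, 26)


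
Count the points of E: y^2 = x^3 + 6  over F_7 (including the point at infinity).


For each x in F_7, count y with y^2 = x^3 + 0 x + 6 mod 7:
  x = 1: RHS = 0, y in [0]  -> 1 point(s)
  x = 2: RHS = 0, y in [0]  -> 1 point(s)
  x = 4: RHS = 0, y in [0]  -> 1 point(s)
Affine points: 3. Add the point at infinity: total = 4.

#E(F_7) = 4


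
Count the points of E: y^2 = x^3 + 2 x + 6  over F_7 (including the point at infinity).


For each x in F_7, count y with y^2 = x^3 + 2 x + 6 mod 7:
  x = 1: RHS = 2, y in [3, 4]  -> 2 point(s)
  x = 2: RHS = 4, y in [2, 5]  -> 2 point(s)
  x = 3: RHS = 4, y in [2, 5]  -> 2 point(s)
  x = 4: RHS = 1, y in [1, 6]  -> 2 point(s)
  x = 5: RHS = 1, y in [1, 6]  -> 2 point(s)
Affine points: 10. Add the point at infinity: total = 11.

#E(F_7) = 11


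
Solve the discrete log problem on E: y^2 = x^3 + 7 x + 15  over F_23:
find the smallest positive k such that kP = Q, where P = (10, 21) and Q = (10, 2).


Enumerate multiples of P until we hit Q = (10, 2):
  1P = (10, 21)
  2P = (7, 19)
  3P = (9, 18)
  4P = (13, 16)
  5P = (13, 7)
  6P = (9, 5)
  7P = (7, 4)
  8P = (10, 2)
Match found at i = 8.

k = 8


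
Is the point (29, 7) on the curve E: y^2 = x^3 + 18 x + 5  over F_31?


Check whether y^2 = x^3 + 18 x + 5 (mod 31) for (x, y) = (29, 7).
LHS: y^2 = 7^2 mod 31 = 18
RHS: x^3 + 18 x + 5 = 29^3 + 18*29 + 5 mod 31 = 23
LHS != RHS

No, not on the curve


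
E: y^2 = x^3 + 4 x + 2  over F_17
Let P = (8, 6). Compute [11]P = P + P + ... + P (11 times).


k = 11 = 1011_2 (binary, LSB first: 1101)
Double-and-add from P = (8, 6):
  bit 0 = 1: acc = O + (8, 6) = (8, 6)
  bit 1 = 1: acc = (8, 6) + (9, 6) = (0, 11)
  bit 2 = 0: acc unchanged = (0, 11)
  bit 3 = 1: acc = (0, 11) + (2, 16) = (0, 6)

11P = (0, 6)


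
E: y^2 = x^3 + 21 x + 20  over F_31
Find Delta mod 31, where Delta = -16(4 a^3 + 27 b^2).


4 a^3 + 27 b^2 = 4*21^3 + 27*20^2 = 37044 + 10800 = 47844
Delta = -16 * (47844) = -765504
Delta mod 31 = 10

Delta = 10 (mod 31)


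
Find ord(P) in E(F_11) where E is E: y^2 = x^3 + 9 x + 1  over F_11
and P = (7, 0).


Compute successive multiples of P until we hit O:
  1P = (7, 0)
  2P = O

ord(P) = 2


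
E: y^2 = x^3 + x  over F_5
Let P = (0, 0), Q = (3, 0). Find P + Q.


P != Q, so use the chord formula.
s = (y2 - y1) / (x2 - x1) = (0) / (3) mod 5 = 0
x3 = s^2 - x1 - x2 mod 5 = 0^2 - 0 - 3 = 2
y3 = s (x1 - x3) - y1 mod 5 = 0 * (0 - 2) - 0 = 0

P + Q = (2, 0)


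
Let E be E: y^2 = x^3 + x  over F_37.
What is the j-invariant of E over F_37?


Delta = -16(4 a^3 + 27 b^2) mod 37 = 10
-1728 * (4 a)^3 = -1728 * (4*1)^3 mod 37 = 1
j = 1 * 10^(-1) mod 37 = 26

j = 26 (mod 37)


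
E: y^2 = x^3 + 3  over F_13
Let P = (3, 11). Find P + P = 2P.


Doubling: s = (3 x1^2 + a) / (2 y1)
s = (3*3^2 + 0) / (2*11) mod 13 = 3
x3 = s^2 - 2 x1 mod 13 = 3^2 - 2*3 = 3
y3 = s (x1 - x3) - y1 mod 13 = 3 * (3 - 3) - 11 = 2

2P = (3, 2)


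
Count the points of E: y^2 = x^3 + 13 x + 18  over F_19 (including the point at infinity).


For each x in F_19, count y with y^2 = x^3 + 13 x + 18 mod 19:
  x = 4: RHS = 1, y in [1, 18]  -> 2 point(s)
  x = 8: RHS = 7, y in [8, 11]  -> 2 point(s)
  x = 9: RHS = 9, y in [3, 16]  -> 2 point(s)
  x = 13: RHS = 9, y in [3, 16]  -> 2 point(s)
  x = 15: RHS = 16, y in [4, 15]  -> 2 point(s)
  x = 16: RHS = 9, y in [3, 16]  -> 2 point(s)
  x = 18: RHS = 4, y in [2, 17]  -> 2 point(s)
Affine points: 14. Add the point at infinity: total = 15.

#E(F_19) = 15


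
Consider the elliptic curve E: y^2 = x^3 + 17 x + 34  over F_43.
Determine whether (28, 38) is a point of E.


Check whether y^2 = x^3 + 17 x + 34 (mod 43) for (x, y) = (28, 38).
LHS: y^2 = 38^2 mod 43 = 25
RHS: x^3 + 17 x + 34 = 28^3 + 17*28 + 34 mod 43 = 16
LHS != RHS

No, not on the curve


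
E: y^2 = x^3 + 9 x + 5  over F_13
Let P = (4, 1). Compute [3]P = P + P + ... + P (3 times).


k = 3 = 11_2 (binary, LSB first: 11)
Double-and-add from P = (4, 1):
  bit 0 = 1: acc = O + (4, 1) = (4, 1)
  bit 1 = 1: acc = (4, 1) + (8, 2) = (10, 4)

3P = (10, 4)


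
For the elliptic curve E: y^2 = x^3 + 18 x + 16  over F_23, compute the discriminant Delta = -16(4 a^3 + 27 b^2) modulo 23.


4 a^3 + 27 b^2 = 4*18^3 + 27*16^2 = 23328 + 6912 = 30240
Delta = -16 * (30240) = -483840
Delta mod 23 = 11

Delta = 11 (mod 23)


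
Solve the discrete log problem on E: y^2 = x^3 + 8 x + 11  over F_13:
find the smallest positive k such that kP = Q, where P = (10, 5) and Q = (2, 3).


Enumerate multiples of P until we hit Q = (2, 3):
  1P = (10, 5)
  2P = (2, 10)
  3P = (2, 3)
Match found at i = 3.

k = 3


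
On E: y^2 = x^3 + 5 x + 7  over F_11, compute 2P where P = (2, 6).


Doubling: s = (3 x1^2 + a) / (2 y1)
s = (3*2^2 + 5) / (2*6) mod 11 = 6
x3 = s^2 - 2 x1 mod 11 = 6^2 - 2*2 = 10
y3 = s (x1 - x3) - y1 mod 11 = 6 * (2 - 10) - 6 = 1

2P = (10, 1)


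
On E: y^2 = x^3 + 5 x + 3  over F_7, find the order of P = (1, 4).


Compute successive multiples of P until we hit O:
  1P = (1, 4)
  2P = (6, 5)
  3P = (2, 0)
  4P = (6, 2)
  5P = (1, 3)
  6P = O

ord(P) = 6


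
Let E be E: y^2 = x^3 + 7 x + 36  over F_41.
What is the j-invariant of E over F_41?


Delta = -16(4 a^3 + 27 b^2) mod 41 = 7
-1728 * (4 a)^3 = -1728 * (4*7)^3 mod 41 = 21
j = 21 * 7^(-1) mod 41 = 3

j = 3 (mod 41)


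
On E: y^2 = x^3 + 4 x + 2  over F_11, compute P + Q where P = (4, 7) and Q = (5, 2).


P != Q, so use the chord formula.
s = (y2 - y1) / (x2 - x1) = (6) / (1) mod 11 = 6
x3 = s^2 - x1 - x2 mod 11 = 6^2 - 4 - 5 = 5
y3 = s (x1 - x3) - y1 mod 11 = 6 * (4 - 5) - 7 = 9

P + Q = (5, 9)


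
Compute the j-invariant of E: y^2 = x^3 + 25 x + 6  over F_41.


Delta = -16(4 a^3 + 27 b^2) mod 41 = 18
-1728 * (4 a)^3 = -1728 * (4*25)^3 mod 41 = 22
j = 22 * 18^(-1) mod 41 = 24

j = 24 (mod 41)


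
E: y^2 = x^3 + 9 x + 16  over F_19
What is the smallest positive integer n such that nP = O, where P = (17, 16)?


Compute successive multiples of P until we hit O:
  1P = (17, 16)
  2P = (2, 17)
  3P = (6, 1)
  4P = (1, 11)
  5P = (8, 7)
  6P = (14, 6)
  7P = (16, 0)
  8P = (14, 13)
  ... (continuing to 14P)
  14P = O

ord(P) = 14


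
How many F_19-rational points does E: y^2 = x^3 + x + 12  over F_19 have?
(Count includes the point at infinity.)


For each x in F_19, count y with y^2 = x^3 + 1 x + 12 mod 19:
  x = 3: RHS = 4, y in [2, 17]  -> 2 point(s)
  x = 4: RHS = 4, y in [2, 17]  -> 2 point(s)
  x = 5: RHS = 9, y in [3, 16]  -> 2 point(s)
  x = 6: RHS = 6, y in [5, 14]  -> 2 point(s)
  x = 7: RHS = 1, y in [1, 18]  -> 2 point(s)
  x = 8: RHS = 0, y in [0]  -> 1 point(s)
  x = 9: RHS = 9, y in [3, 16]  -> 2 point(s)
  x = 11: RHS = 5, y in [9, 10]  -> 2 point(s)
  x = 12: RHS = 4, y in [2, 17]  -> 2 point(s)
  x = 15: RHS = 1, y in [1, 18]  -> 2 point(s)
  x = 16: RHS = 1, y in [1, 18]  -> 2 point(s)
Affine points: 21. Add the point at infinity: total = 22.

#E(F_19) = 22


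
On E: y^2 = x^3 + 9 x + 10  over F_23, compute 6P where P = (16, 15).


k = 6 = 110_2 (binary, LSB first: 011)
Double-and-add from P = (16, 15):
  bit 0 = 0: acc unchanged = O
  bit 1 = 1: acc = O + (7, 18) = (7, 18)
  bit 2 = 1: acc = (7, 18) + (15, 1) = (3, 8)

6P = (3, 8)


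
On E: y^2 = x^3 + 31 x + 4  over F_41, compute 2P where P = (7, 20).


Doubling: s = (3 x1^2 + a) / (2 y1)
s = (3*7^2 + 31) / (2*20) mod 41 = 27
x3 = s^2 - 2 x1 mod 41 = 27^2 - 2*7 = 18
y3 = s (x1 - x3) - y1 mod 41 = 27 * (7 - 18) - 20 = 11

2P = (18, 11)


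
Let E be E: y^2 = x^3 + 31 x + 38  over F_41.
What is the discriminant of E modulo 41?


4 a^3 + 27 b^2 = 4*31^3 + 27*38^2 = 119164 + 38988 = 158152
Delta = -16 * (158152) = -2530432
Delta mod 41 = 6

Delta = 6 (mod 41)


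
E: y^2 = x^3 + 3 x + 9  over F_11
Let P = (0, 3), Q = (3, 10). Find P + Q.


P != Q, so use the chord formula.
s = (y2 - y1) / (x2 - x1) = (7) / (3) mod 11 = 6
x3 = s^2 - x1 - x2 mod 11 = 6^2 - 0 - 3 = 0
y3 = s (x1 - x3) - y1 mod 11 = 6 * (0 - 0) - 3 = 8

P + Q = (0, 8)


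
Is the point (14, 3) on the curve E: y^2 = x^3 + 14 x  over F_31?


Check whether y^2 = x^3 + 14 x + 0 (mod 31) for (x, y) = (14, 3).
LHS: y^2 = 3^2 mod 31 = 9
RHS: x^3 + 14 x + 0 = 14^3 + 14*14 + 0 mod 31 = 26
LHS != RHS

No, not on the curve


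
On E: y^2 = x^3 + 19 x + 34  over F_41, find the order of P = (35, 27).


Compute successive multiples of P until we hit O:
  1P = (35, 27)
  2P = (7, 10)
  3P = (24, 28)
  4P = (2, 11)
  5P = (8, 1)
  6P = (14, 16)
  7P = (25, 29)
  8P = (4, 16)
  ... (continuing to 51P)
  51P = O

ord(P) = 51


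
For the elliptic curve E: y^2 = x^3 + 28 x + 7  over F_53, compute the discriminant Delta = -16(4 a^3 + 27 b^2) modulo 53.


4 a^3 + 27 b^2 = 4*28^3 + 27*7^2 = 87808 + 1323 = 89131
Delta = -16 * (89131) = -1426096
Delta mod 53 = 28

Delta = 28 (mod 53)


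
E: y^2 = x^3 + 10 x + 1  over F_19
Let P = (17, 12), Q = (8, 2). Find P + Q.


P != Q, so use the chord formula.
s = (y2 - y1) / (x2 - x1) = (9) / (10) mod 19 = 18
x3 = s^2 - x1 - x2 mod 19 = 18^2 - 17 - 8 = 14
y3 = s (x1 - x3) - y1 mod 19 = 18 * (17 - 14) - 12 = 4

P + Q = (14, 4)


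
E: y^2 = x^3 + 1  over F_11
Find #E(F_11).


For each x in F_11, count y with y^2 = x^3 + 0 x + 1 mod 11:
  x = 0: RHS = 1, y in [1, 10]  -> 2 point(s)
  x = 2: RHS = 9, y in [3, 8]  -> 2 point(s)
  x = 5: RHS = 5, y in [4, 7]  -> 2 point(s)
  x = 7: RHS = 3, y in [5, 6]  -> 2 point(s)
  x = 9: RHS = 4, y in [2, 9]  -> 2 point(s)
  x = 10: RHS = 0, y in [0]  -> 1 point(s)
Affine points: 11. Add the point at infinity: total = 12.

#E(F_11) = 12


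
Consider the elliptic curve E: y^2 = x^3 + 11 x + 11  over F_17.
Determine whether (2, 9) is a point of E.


Check whether y^2 = x^3 + 11 x + 11 (mod 17) for (x, y) = (2, 9).
LHS: y^2 = 9^2 mod 17 = 13
RHS: x^3 + 11 x + 11 = 2^3 + 11*2 + 11 mod 17 = 7
LHS != RHS

No, not on the curve


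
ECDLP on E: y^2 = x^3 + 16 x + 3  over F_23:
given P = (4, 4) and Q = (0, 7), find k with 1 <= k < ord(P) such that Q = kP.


Enumerate multiples of P until we hit Q = (0, 7):
  1P = (4, 4)
  2P = (10, 17)
  3P = (22, 3)
  4P = (9, 18)
  5P = (16, 13)
  6P = (5, 1)
  7P = (0, 7)
Match found at i = 7.

k = 7


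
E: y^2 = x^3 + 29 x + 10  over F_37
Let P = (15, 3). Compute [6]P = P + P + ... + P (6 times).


k = 6 = 110_2 (binary, LSB first: 011)
Double-and-add from P = (15, 3):
  bit 0 = 0: acc unchanged = O
  bit 1 = 1: acc = O + (6, 17) = (6, 17)
  bit 2 = 1: acc = (6, 17) + (22, 23) = (34, 28)

6P = (34, 28)


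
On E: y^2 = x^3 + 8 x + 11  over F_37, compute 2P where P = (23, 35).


Doubling: s = (3 x1^2 + a) / (2 y1)
s = (3*23^2 + 8) / (2*35) mod 37 = 36
x3 = s^2 - 2 x1 mod 37 = 36^2 - 2*23 = 29
y3 = s (x1 - x3) - y1 mod 37 = 36 * (23 - 29) - 35 = 8

2P = (29, 8)


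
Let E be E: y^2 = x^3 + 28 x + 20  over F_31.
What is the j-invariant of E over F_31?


Delta = -16(4 a^3 + 27 b^2) mod 31 = 17
-1728 * (4 a)^3 = -1728 * (4*28)^3 mod 31 = 2
j = 2 * 17^(-1) mod 31 = 22

j = 22 (mod 31)


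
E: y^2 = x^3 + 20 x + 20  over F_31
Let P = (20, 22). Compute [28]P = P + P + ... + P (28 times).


k = 28 = 11100_2 (binary, LSB first: 00111)
Double-and-add from P = (20, 22):
  bit 0 = 0: acc unchanged = O
  bit 1 = 0: acc unchanged = O
  bit 2 = 1: acc = O + (1, 17) = (1, 17)
  bit 3 = 1: acc = (1, 17) + (12, 2) = (5, 11)
  bit 4 = 1: acc = (5, 11) + (4, 3) = (24, 23)

28P = (24, 23)


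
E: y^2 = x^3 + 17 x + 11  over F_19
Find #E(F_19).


For each x in F_19, count y with y^2 = x^3 + 17 x + 11 mod 19:
  x = 0: RHS = 11, y in [7, 12]  -> 2 point(s)
  x = 6: RHS = 6, y in [5, 14]  -> 2 point(s)
  x = 7: RHS = 17, y in [6, 13]  -> 2 point(s)
  x = 9: RHS = 0, y in [0]  -> 1 point(s)
  x = 11: RHS = 9, y in [3, 16]  -> 2 point(s)
  x = 12: RHS = 5, y in [9, 10]  -> 2 point(s)
  x = 13: RHS = 16, y in [4, 15]  -> 2 point(s)
  x = 16: RHS = 9, y in [3, 16]  -> 2 point(s)
  x = 17: RHS = 7, y in [8, 11]  -> 2 point(s)
Affine points: 17. Add the point at infinity: total = 18.

#E(F_19) = 18


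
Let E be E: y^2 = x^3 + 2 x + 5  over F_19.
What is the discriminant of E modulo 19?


4 a^3 + 27 b^2 = 4*2^3 + 27*5^2 = 32 + 675 = 707
Delta = -16 * (707) = -11312
Delta mod 19 = 12

Delta = 12 (mod 19)


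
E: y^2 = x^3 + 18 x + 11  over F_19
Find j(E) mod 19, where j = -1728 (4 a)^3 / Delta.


Delta = -16(4 a^3 + 27 b^2) mod 19 = 4
-1728 * (4 a)^3 = -1728 * (4*18)^3 mod 19 = 12
j = 12 * 4^(-1) mod 19 = 3

j = 3 (mod 19)


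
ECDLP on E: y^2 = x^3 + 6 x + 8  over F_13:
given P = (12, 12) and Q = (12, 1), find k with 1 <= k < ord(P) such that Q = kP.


Enumerate multiples of P until we hit Q = (12, 1):
  1P = (12, 12)
  2P = (6, 0)
  3P = (12, 1)
Match found at i = 3.

k = 3


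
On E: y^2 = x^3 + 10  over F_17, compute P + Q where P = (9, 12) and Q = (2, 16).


P != Q, so use the chord formula.
s = (y2 - y1) / (x2 - x1) = (4) / (10) mod 17 = 14
x3 = s^2 - x1 - x2 mod 17 = 14^2 - 9 - 2 = 15
y3 = s (x1 - x3) - y1 mod 17 = 14 * (9 - 15) - 12 = 6

P + Q = (15, 6)


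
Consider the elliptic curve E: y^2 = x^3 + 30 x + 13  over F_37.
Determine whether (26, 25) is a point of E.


Check whether y^2 = x^3 + 30 x + 13 (mod 37) for (x, y) = (26, 25).
LHS: y^2 = 25^2 mod 37 = 33
RHS: x^3 + 30 x + 13 = 26^3 + 30*26 + 13 mod 37 = 17
LHS != RHS

No, not on the curve


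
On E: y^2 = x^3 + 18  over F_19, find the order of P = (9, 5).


Compute successive multiples of P until we hit O:
  1P = (9, 5)
  2P = (8, 6)
  3P = (3, 8)
  4P = (12, 6)
  5P = (15, 12)
  6P = (18, 13)
  7P = (1, 0)
  8P = (18, 6)
  ... (continuing to 14P)
  14P = O

ord(P) = 14


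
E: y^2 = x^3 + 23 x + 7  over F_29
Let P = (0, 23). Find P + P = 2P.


Doubling: s = (3 x1^2 + a) / (2 y1)
s = (3*0^2 + 23) / (2*23) mod 29 = 15
x3 = s^2 - 2 x1 mod 29 = 15^2 - 2*0 = 22
y3 = s (x1 - x3) - y1 mod 29 = 15 * (0 - 22) - 23 = 24

2P = (22, 24)


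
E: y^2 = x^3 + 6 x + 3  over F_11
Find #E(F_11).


For each x in F_11, count y with y^2 = x^3 + 6 x + 3 mod 11:
  x = 0: RHS = 3, y in [5, 6]  -> 2 point(s)
  x = 2: RHS = 1, y in [1, 10]  -> 2 point(s)
  x = 3: RHS = 4, y in [2, 9]  -> 2 point(s)
  x = 4: RHS = 3, y in [5, 6]  -> 2 point(s)
  x = 5: RHS = 4, y in [2, 9]  -> 2 point(s)
  x = 7: RHS = 3, y in [5, 6]  -> 2 point(s)
  x = 9: RHS = 5, y in [4, 7]  -> 2 point(s)
Affine points: 14. Add the point at infinity: total = 15.

#E(F_11) = 15


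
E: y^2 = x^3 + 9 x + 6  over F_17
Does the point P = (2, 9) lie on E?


Check whether y^2 = x^3 + 9 x + 6 (mod 17) for (x, y) = (2, 9).
LHS: y^2 = 9^2 mod 17 = 13
RHS: x^3 + 9 x + 6 = 2^3 + 9*2 + 6 mod 17 = 15
LHS != RHS

No, not on the curve


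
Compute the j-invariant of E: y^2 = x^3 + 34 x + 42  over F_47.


Delta = -16(4 a^3 + 27 b^2) mod 47 = 41
-1728 * (4 a)^3 = -1728 * (4*34)^3 mod 47 = 35
j = 35 * 41^(-1) mod 47 = 2

j = 2 (mod 47)


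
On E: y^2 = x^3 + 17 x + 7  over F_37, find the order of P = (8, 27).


Compute successive multiples of P until we hit O:
  1P = (8, 27)
  2P = (18, 22)
  3P = (2, 7)
  4P = (34, 22)
  5P = (16, 3)
  6P = (22, 15)
  7P = (10, 17)
  8P = (7, 5)
  ... (continuing to 41P)
  41P = O

ord(P) = 41


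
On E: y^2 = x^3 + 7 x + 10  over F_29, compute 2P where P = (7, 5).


Doubling: s = (3 x1^2 + a) / (2 y1)
s = (3*7^2 + 7) / (2*5) mod 29 = 27
x3 = s^2 - 2 x1 mod 29 = 27^2 - 2*7 = 19
y3 = s (x1 - x3) - y1 mod 29 = 27 * (7 - 19) - 5 = 19

2P = (19, 19)


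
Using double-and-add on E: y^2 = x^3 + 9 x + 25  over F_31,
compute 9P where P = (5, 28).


k = 9 = 1001_2 (binary, LSB first: 1001)
Double-and-add from P = (5, 28):
  bit 0 = 1: acc = O + (5, 28) = (5, 28)
  bit 1 = 0: acc unchanged = (5, 28)
  bit 2 = 0: acc unchanged = (5, 28)
  bit 3 = 1: acc = (5, 28) + (18, 6) = (16, 24)

9P = (16, 24)


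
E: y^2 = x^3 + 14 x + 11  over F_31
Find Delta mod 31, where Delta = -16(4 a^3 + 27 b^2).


4 a^3 + 27 b^2 = 4*14^3 + 27*11^2 = 10976 + 3267 = 14243
Delta = -16 * (14243) = -227888
Delta mod 31 = 24

Delta = 24 (mod 31)


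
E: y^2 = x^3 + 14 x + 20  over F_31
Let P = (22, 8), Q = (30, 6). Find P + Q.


P != Q, so use the chord formula.
s = (y2 - y1) / (x2 - x1) = (29) / (8) mod 31 = 23
x3 = s^2 - x1 - x2 mod 31 = 23^2 - 22 - 30 = 12
y3 = s (x1 - x3) - y1 mod 31 = 23 * (22 - 12) - 8 = 5

P + Q = (12, 5)


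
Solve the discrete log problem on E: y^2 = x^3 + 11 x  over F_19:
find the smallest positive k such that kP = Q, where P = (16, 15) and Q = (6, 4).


Enumerate multiples of P until we hit Q = (6, 4):
  1P = (16, 15)
  2P = (6, 4)
Match found at i = 2.

k = 2


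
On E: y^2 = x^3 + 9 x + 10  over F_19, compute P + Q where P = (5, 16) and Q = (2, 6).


P != Q, so use the chord formula.
s = (y2 - y1) / (x2 - x1) = (9) / (16) mod 19 = 16
x3 = s^2 - x1 - x2 mod 19 = 16^2 - 5 - 2 = 2
y3 = s (x1 - x3) - y1 mod 19 = 16 * (5 - 2) - 16 = 13

P + Q = (2, 13)


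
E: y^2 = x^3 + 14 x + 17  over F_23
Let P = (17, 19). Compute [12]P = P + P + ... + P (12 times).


k = 12 = 1100_2 (binary, LSB first: 0011)
Double-and-add from P = (17, 19):
  bit 0 = 0: acc unchanged = O
  bit 1 = 0: acc unchanged = O
  bit 2 = 1: acc = O + (14, 17) = (14, 17)
  bit 3 = 1: acc = (14, 17) + (13, 21) = (12, 21)

12P = (12, 21)


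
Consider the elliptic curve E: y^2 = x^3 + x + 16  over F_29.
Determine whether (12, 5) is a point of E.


Check whether y^2 = x^3 + 1 x + 16 (mod 29) for (x, y) = (12, 5).
LHS: y^2 = 5^2 mod 29 = 25
RHS: x^3 + 1 x + 16 = 12^3 + 1*12 + 16 mod 29 = 16
LHS != RHS

No, not on the curve


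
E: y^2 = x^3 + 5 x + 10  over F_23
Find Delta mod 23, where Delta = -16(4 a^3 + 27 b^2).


4 a^3 + 27 b^2 = 4*5^3 + 27*10^2 = 500 + 2700 = 3200
Delta = -16 * (3200) = -51200
Delta mod 23 = 21

Delta = 21 (mod 23)


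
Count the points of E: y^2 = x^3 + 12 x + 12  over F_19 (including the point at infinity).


For each x in F_19, count y with y^2 = x^3 + 12 x + 12 mod 19:
  x = 1: RHS = 6, y in [5, 14]  -> 2 point(s)
  x = 2: RHS = 6, y in [5, 14]  -> 2 point(s)
  x = 5: RHS = 7, y in [8, 11]  -> 2 point(s)
  x = 10: RHS = 11, y in [7, 12]  -> 2 point(s)
  x = 13: RHS = 9, y in [3, 16]  -> 2 point(s)
  x = 14: RHS = 17, y in [6, 13]  -> 2 point(s)
  x = 16: RHS = 6, y in [5, 14]  -> 2 point(s)
Affine points: 14. Add the point at infinity: total = 15.

#E(F_19) = 15


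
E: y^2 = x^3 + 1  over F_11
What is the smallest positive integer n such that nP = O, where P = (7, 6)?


Compute successive multiples of P until we hit O:
  1P = (7, 6)
  2P = (2, 3)
  3P = (5, 4)
  4P = (0, 1)
  5P = (9, 2)
  6P = (10, 0)
  7P = (9, 9)
  8P = (0, 10)
  ... (continuing to 12P)
  12P = O

ord(P) = 12


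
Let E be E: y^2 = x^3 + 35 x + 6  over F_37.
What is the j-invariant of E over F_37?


Delta = -16(4 a^3 + 27 b^2) mod 37 = 19
-1728 * (4 a)^3 = -1728 * (4*35)^3 mod 37 = 29
j = 29 * 19^(-1) mod 37 = 21

j = 21 (mod 37)


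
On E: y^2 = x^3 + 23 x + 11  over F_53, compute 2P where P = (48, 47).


Doubling: s = (3 x1^2 + a) / (2 y1)
s = (3*48^2 + 23) / (2*47) mod 53 = 36
x3 = s^2 - 2 x1 mod 53 = 36^2 - 2*48 = 34
y3 = s (x1 - x3) - y1 mod 53 = 36 * (48 - 34) - 47 = 33

2P = (34, 33)


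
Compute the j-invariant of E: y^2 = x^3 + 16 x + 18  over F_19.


Delta = -16(4 a^3 + 27 b^2) mod 19 = 4
-1728 * (4 a)^3 = -1728 * (4*16)^3 mod 19 = 1
j = 1 * 4^(-1) mod 19 = 5

j = 5 (mod 19)


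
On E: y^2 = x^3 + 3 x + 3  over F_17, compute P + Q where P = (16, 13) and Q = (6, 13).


P != Q, so use the chord formula.
s = (y2 - y1) / (x2 - x1) = (0) / (7) mod 17 = 0
x3 = s^2 - x1 - x2 mod 17 = 0^2 - 16 - 6 = 12
y3 = s (x1 - x3) - y1 mod 17 = 0 * (16 - 12) - 13 = 4

P + Q = (12, 4)


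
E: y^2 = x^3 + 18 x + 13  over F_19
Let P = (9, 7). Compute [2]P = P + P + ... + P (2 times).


k = 2 = 10_2 (binary, LSB first: 01)
Double-and-add from P = (9, 7):
  bit 0 = 0: acc unchanged = O
  bit 1 = 1: acc = O + (2, 0) = (2, 0)

2P = (2, 0)


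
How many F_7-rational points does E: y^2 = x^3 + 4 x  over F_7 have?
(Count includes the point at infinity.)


For each x in F_7, count y with y^2 = x^3 + 4 x + 0 mod 7:
  x = 0: RHS = 0, y in [0]  -> 1 point(s)
  x = 2: RHS = 2, y in [3, 4]  -> 2 point(s)
  x = 3: RHS = 4, y in [2, 5]  -> 2 point(s)
  x = 6: RHS = 2, y in [3, 4]  -> 2 point(s)
Affine points: 7. Add the point at infinity: total = 8.

#E(F_7) = 8


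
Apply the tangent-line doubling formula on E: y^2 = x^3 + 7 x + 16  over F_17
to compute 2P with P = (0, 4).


Doubling: s = (3 x1^2 + a) / (2 y1)
s = (3*0^2 + 7) / (2*4) mod 17 = 3
x3 = s^2 - 2 x1 mod 17 = 3^2 - 2*0 = 9
y3 = s (x1 - x3) - y1 mod 17 = 3 * (0 - 9) - 4 = 3

2P = (9, 3)


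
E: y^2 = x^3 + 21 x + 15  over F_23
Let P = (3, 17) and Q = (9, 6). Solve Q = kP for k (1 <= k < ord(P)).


Enumerate multiples of P until we hit Q = (9, 6):
  1P = (3, 17)
  2P = (10, 11)
  3P = (22, 19)
  4P = (4, 18)
  5P = (17, 15)
  6P = (11, 17)
  7P = (9, 6)
Match found at i = 7.

k = 7


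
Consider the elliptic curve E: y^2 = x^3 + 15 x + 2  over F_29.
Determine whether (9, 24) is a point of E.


Check whether y^2 = x^3 + 15 x + 2 (mod 29) for (x, y) = (9, 24).
LHS: y^2 = 24^2 mod 29 = 25
RHS: x^3 + 15 x + 2 = 9^3 + 15*9 + 2 mod 29 = 25
LHS = RHS

Yes, on the curve


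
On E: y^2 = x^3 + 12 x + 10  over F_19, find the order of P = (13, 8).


Compute successive multiples of P until we hit O:
  1P = (13, 8)
  2P = (16, 17)
  3P = (18, 15)
  4P = (12, 1)
  5P = (5, 10)
  6P = (7, 0)
  7P = (5, 9)
  8P = (12, 18)
  ... (continuing to 12P)
  12P = O

ord(P) = 12


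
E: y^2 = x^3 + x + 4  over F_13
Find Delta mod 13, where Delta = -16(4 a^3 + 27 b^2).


4 a^3 + 27 b^2 = 4*1^3 + 27*4^2 = 4 + 432 = 436
Delta = -16 * (436) = -6976
Delta mod 13 = 5

Delta = 5 (mod 13)


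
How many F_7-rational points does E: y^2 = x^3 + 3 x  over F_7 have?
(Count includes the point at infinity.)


For each x in F_7, count y with y^2 = x^3 + 3 x + 0 mod 7:
  x = 0: RHS = 0, y in [0]  -> 1 point(s)
  x = 1: RHS = 4, y in [2, 5]  -> 2 point(s)
  x = 2: RHS = 0, y in [0]  -> 1 point(s)
  x = 3: RHS = 1, y in [1, 6]  -> 2 point(s)
  x = 5: RHS = 0, y in [0]  -> 1 point(s)
Affine points: 7. Add the point at infinity: total = 8.

#E(F_7) = 8


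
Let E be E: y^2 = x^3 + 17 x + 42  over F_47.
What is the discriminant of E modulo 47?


4 a^3 + 27 b^2 = 4*17^3 + 27*42^2 = 19652 + 47628 = 67280
Delta = -16 * (67280) = -1076480
Delta mod 47 = 8

Delta = 8 (mod 47)


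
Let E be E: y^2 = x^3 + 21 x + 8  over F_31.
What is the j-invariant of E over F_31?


Delta = -16(4 a^3 + 27 b^2) mod 31 = 20
-1728 * (4 a)^3 = -1728 * (4*21)^3 mod 31 = 27
j = 27 * 20^(-1) mod 31 = 6

j = 6 (mod 31)


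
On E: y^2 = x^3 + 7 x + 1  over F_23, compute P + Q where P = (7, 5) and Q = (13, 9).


P != Q, so use the chord formula.
s = (y2 - y1) / (x2 - x1) = (4) / (6) mod 23 = 16
x3 = s^2 - x1 - x2 mod 23 = 16^2 - 7 - 13 = 6
y3 = s (x1 - x3) - y1 mod 23 = 16 * (7 - 6) - 5 = 11

P + Q = (6, 11)


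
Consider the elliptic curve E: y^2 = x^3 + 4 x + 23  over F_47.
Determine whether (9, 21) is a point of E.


Check whether y^2 = x^3 + 4 x + 23 (mod 47) for (x, y) = (9, 21).
LHS: y^2 = 21^2 mod 47 = 18
RHS: x^3 + 4 x + 23 = 9^3 + 4*9 + 23 mod 47 = 36
LHS != RHS

No, not on the curve


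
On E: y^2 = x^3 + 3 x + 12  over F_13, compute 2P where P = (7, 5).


Doubling: s = (3 x1^2 + a) / (2 y1)
s = (3*7^2 + 3) / (2*5) mod 13 = 2
x3 = s^2 - 2 x1 mod 13 = 2^2 - 2*7 = 3
y3 = s (x1 - x3) - y1 mod 13 = 2 * (7 - 3) - 5 = 3

2P = (3, 3)


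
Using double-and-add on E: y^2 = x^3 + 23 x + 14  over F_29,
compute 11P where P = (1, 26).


k = 11 = 1011_2 (binary, LSB first: 1101)
Double-and-add from P = (1, 26):
  bit 0 = 1: acc = O + (1, 26) = (1, 26)
  bit 1 = 1: acc = (1, 26) + (20, 8) = (24, 8)
  bit 2 = 0: acc unchanged = (24, 8)
  bit 3 = 1: acc = (24, 8) + (4, 24) = (26, 11)

11P = (26, 11)


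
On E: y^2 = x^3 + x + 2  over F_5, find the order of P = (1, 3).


Compute successive multiples of P until we hit O:
  1P = (1, 3)
  2P = (4, 0)
  3P = (1, 2)
  4P = O

ord(P) = 4


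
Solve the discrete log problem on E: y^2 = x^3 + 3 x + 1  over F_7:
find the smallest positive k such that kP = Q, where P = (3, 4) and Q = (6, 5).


Enumerate multiples of P until we hit Q = (6, 5):
  1P = (3, 4)
  2P = (5, 6)
  3P = (0, 6)
  4P = (6, 5)
Match found at i = 4.

k = 4


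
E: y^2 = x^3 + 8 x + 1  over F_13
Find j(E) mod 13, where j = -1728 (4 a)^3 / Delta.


Delta = -16(4 a^3 + 27 b^2) mod 13 = 2
-1728 * (4 a)^3 = -1728 * (4*8)^3 mod 13 = 8
j = 8 * 2^(-1) mod 13 = 4

j = 4 (mod 13)


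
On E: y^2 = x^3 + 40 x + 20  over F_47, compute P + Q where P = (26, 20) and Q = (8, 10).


P != Q, so use the chord formula.
s = (y2 - y1) / (x2 - x1) = (37) / (29) mod 47 = 11
x3 = s^2 - x1 - x2 mod 47 = 11^2 - 26 - 8 = 40
y3 = s (x1 - x3) - y1 mod 47 = 11 * (26 - 40) - 20 = 14

P + Q = (40, 14)


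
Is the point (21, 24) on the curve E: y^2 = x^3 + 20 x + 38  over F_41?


Check whether y^2 = x^3 + 20 x + 38 (mod 41) for (x, y) = (21, 24).
LHS: y^2 = 24^2 mod 41 = 2
RHS: x^3 + 20 x + 38 = 21^3 + 20*21 + 38 mod 41 = 2
LHS = RHS

Yes, on the curve


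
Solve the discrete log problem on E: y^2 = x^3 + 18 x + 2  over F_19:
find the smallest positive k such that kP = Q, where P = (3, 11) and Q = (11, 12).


Enumerate multiples of P until we hit Q = (11, 12):
  1P = (3, 11)
  2P = (10, 17)
  3P = (11, 12)
Match found at i = 3.

k = 3


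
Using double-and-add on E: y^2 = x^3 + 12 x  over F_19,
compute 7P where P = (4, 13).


k = 7 = 111_2 (binary, LSB first: 111)
Double-and-add from P = (4, 13):
  bit 0 = 1: acc = O + (4, 13) = (4, 13)
  bit 1 = 1: acc = (4, 13) + (17, 14) = (7, 16)
  bit 2 = 1: acc = (7, 16) + (9, 1) = (7, 3)

7P = (7, 3)


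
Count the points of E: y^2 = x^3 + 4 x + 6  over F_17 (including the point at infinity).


For each x in F_17, count y with y^2 = x^3 + 4 x + 6 mod 17:
  x = 4: RHS = 1, y in [1, 16]  -> 2 point(s)
  x = 5: RHS = 15, y in [7, 10]  -> 2 point(s)
  x = 6: RHS = 8, y in [5, 12]  -> 2 point(s)
  x = 10: RHS = 9, y in [3, 14]  -> 2 point(s)
  x = 11: RHS = 4, y in [2, 15]  -> 2 point(s)
  x = 14: RHS = 1, y in [1, 16]  -> 2 point(s)
  x = 16: RHS = 1, y in [1, 16]  -> 2 point(s)
Affine points: 14. Add the point at infinity: total = 15.

#E(F_17) = 15


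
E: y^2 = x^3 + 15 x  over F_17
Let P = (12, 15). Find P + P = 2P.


Doubling: s = (3 x1^2 + a) / (2 y1)
s = (3*12^2 + 15) / (2*15) mod 17 = 3
x3 = s^2 - 2 x1 mod 17 = 3^2 - 2*12 = 2
y3 = s (x1 - x3) - y1 mod 17 = 3 * (12 - 2) - 15 = 15

2P = (2, 15)


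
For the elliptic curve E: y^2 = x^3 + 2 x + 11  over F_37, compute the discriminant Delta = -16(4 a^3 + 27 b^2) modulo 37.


4 a^3 + 27 b^2 = 4*2^3 + 27*11^2 = 32 + 3267 = 3299
Delta = -16 * (3299) = -52784
Delta mod 37 = 15

Delta = 15 (mod 37)


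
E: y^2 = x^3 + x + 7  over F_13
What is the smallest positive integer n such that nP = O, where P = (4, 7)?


Compute successive multiples of P until we hit O:
  1P = (4, 7)
  2P = (1, 10)
  3P = (9, 11)
  4P = (10, 9)
  5P = (2, 11)
  6P = (11, 7)
  7P = (11, 6)
  8P = (2, 2)
  ... (continuing to 13P)
  13P = O

ord(P) = 13


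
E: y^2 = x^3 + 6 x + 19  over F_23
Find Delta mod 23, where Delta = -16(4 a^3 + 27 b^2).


4 a^3 + 27 b^2 = 4*6^3 + 27*19^2 = 864 + 9747 = 10611
Delta = -16 * (10611) = -169776
Delta mod 23 = 10

Delta = 10 (mod 23)


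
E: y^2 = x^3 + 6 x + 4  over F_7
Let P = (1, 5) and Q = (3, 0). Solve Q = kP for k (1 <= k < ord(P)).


Enumerate multiples of P until we hit Q = (3, 0):
  1P = (1, 5)
  2P = (0, 5)
  3P = (6, 2)
  4P = (4, 1)
  5P = (3, 0)
Match found at i = 5.

k = 5


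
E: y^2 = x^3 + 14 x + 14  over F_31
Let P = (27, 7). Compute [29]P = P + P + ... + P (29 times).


k = 29 = 11101_2 (binary, LSB first: 10111)
Double-and-add from P = (27, 7):
  bit 0 = 1: acc = O + (27, 7) = (27, 7)
  bit 1 = 0: acc unchanged = (27, 7)
  bit 2 = 1: acc = (27, 7) + (24, 21) = (19, 28)
  bit 3 = 1: acc = (19, 28) + (2, 22) = (26, 6)
  bit 4 = 1: acc = (26, 6) + (0, 13) = (2, 9)

29P = (2, 9)


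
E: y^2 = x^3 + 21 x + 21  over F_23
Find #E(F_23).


For each x in F_23, count y with y^2 = x^3 + 21 x + 21 mod 23:
  x = 2: RHS = 2, y in [5, 18]  -> 2 point(s)
  x = 4: RHS = 8, y in [10, 13]  -> 2 point(s)
  x = 6: RHS = 18, y in [8, 15]  -> 2 point(s)
  x = 10: RHS = 12, y in [9, 14]  -> 2 point(s)
  x = 12: RHS = 0, y in [0]  -> 1 point(s)
  x = 14: RHS = 0, y in [0]  -> 1 point(s)
  x = 15: RHS = 8, y in [10, 13]  -> 2 point(s)
  x = 17: RHS = 1, y in [1, 22]  -> 2 point(s)
  x = 20: RHS = 0, y in [0]  -> 1 point(s)
Affine points: 15. Add the point at infinity: total = 16.

#E(F_23) = 16


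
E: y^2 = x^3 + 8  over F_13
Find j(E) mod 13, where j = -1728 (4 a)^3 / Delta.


Delta = -16(4 a^3 + 27 b^2) mod 13 = 3
-1728 * (4 a)^3 = -1728 * (4*0)^3 mod 13 = 0
j = 0 * 3^(-1) mod 13 = 0

j = 0 (mod 13)


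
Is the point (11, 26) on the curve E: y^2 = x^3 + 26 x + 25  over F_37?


Check whether y^2 = x^3 + 26 x + 25 (mod 37) for (x, y) = (11, 26).
LHS: y^2 = 26^2 mod 37 = 10
RHS: x^3 + 26 x + 25 = 11^3 + 26*11 + 25 mod 37 = 14
LHS != RHS

No, not on the curve


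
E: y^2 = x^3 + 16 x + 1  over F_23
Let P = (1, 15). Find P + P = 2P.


Doubling: s = (3 x1^2 + a) / (2 y1)
s = (3*1^2 + 16) / (2*15) mod 23 = 6
x3 = s^2 - 2 x1 mod 23 = 6^2 - 2*1 = 11
y3 = s (x1 - x3) - y1 mod 23 = 6 * (1 - 11) - 15 = 17

2P = (11, 17)


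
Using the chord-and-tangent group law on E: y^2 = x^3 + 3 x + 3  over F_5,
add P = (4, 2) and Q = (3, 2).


P != Q, so use the chord formula.
s = (y2 - y1) / (x2 - x1) = (0) / (4) mod 5 = 0
x3 = s^2 - x1 - x2 mod 5 = 0^2 - 4 - 3 = 3
y3 = s (x1 - x3) - y1 mod 5 = 0 * (4 - 3) - 2 = 3

P + Q = (3, 3)


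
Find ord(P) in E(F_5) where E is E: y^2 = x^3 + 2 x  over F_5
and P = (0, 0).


Compute successive multiples of P until we hit O:
  1P = (0, 0)
  2P = O

ord(P) = 2


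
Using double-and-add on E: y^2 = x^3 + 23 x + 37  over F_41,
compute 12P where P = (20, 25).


k = 12 = 1100_2 (binary, LSB first: 0011)
Double-and-add from P = (20, 25):
  bit 0 = 0: acc unchanged = O
  bit 1 = 0: acc unchanged = O
  bit 2 = 1: acc = O + (16, 27) = (16, 27)
  bit 3 = 1: acc = (16, 27) + (5, 21) = (2, 3)

12P = (2, 3)


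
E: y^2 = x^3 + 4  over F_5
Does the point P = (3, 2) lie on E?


Check whether y^2 = x^3 + 0 x + 4 (mod 5) for (x, y) = (3, 2).
LHS: y^2 = 2^2 mod 5 = 4
RHS: x^3 + 0 x + 4 = 3^3 + 0*3 + 4 mod 5 = 1
LHS != RHS

No, not on the curve


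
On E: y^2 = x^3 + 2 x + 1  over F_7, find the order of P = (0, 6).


Compute successive multiples of P until we hit O:
  1P = (0, 6)
  2P = (1, 2)
  3P = (1, 5)
  4P = (0, 1)
  5P = O

ord(P) = 5


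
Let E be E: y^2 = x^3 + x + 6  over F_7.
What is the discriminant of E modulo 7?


4 a^3 + 27 b^2 = 4*1^3 + 27*6^2 = 4 + 972 = 976
Delta = -16 * (976) = -15616
Delta mod 7 = 1

Delta = 1 (mod 7)


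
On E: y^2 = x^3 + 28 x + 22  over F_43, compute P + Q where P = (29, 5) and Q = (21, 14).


P != Q, so use the chord formula.
s = (y2 - y1) / (x2 - x1) = (9) / (35) mod 43 = 15
x3 = s^2 - x1 - x2 mod 43 = 15^2 - 29 - 21 = 3
y3 = s (x1 - x3) - y1 mod 43 = 15 * (29 - 3) - 5 = 41

P + Q = (3, 41)


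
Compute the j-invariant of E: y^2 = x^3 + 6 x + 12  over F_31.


Delta = -16(4 a^3 + 27 b^2) mod 31 = 11
-1728 * (4 a)^3 = -1728 * (4*6)^3 mod 31 = 15
j = 15 * 11^(-1) mod 31 = 7

j = 7 (mod 31)


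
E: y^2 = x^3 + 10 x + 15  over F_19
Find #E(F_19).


For each x in F_19, count y with y^2 = x^3 + 10 x + 15 mod 19:
  x = 1: RHS = 7, y in [8, 11]  -> 2 point(s)
  x = 2: RHS = 5, y in [9, 10]  -> 2 point(s)
  x = 4: RHS = 5, y in [9, 10]  -> 2 point(s)
  x = 5: RHS = 0, y in [0]  -> 1 point(s)
  x = 6: RHS = 6, y in [5, 14]  -> 2 point(s)
  x = 9: RHS = 17, y in [6, 13]  -> 2 point(s)
  x = 12: RHS = 1, y in [1, 18]  -> 2 point(s)
  x = 13: RHS = 5, y in [9, 10]  -> 2 point(s)
  x = 14: RHS = 11, y in [7, 12]  -> 2 point(s)
  x = 15: RHS = 6, y in [5, 14]  -> 2 point(s)
  x = 17: RHS = 6, y in [5, 14]  -> 2 point(s)
  x = 18: RHS = 4, y in [2, 17]  -> 2 point(s)
Affine points: 23. Add the point at infinity: total = 24.

#E(F_19) = 24


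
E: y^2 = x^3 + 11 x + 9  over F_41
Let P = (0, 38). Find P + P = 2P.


Doubling: s = (3 x1^2 + a) / (2 y1)
s = (3*0^2 + 11) / (2*38) mod 41 = 5
x3 = s^2 - 2 x1 mod 41 = 5^2 - 2*0 = 25
y3 = s (x1 - x3) - y1 mod 41 = 5 * (0 - 25) - 38 = 1

2P = (25, 1)


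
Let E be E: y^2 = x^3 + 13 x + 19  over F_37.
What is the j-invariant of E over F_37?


Delta = -16(4 a^3 + 27 b^2) mod 37 = 32
-1728 * (4 a)^3 = -1728 * (4*13)^3 mod 37 = 14
j = 14 * 32^(-1) mod 37 = 12

j = 12 (mod 37)


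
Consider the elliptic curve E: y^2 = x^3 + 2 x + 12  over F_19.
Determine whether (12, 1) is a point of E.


Check whether y^2 = x^3 + 2 x + 12 (mod 19) for (x, y) = (12, 1).
LHS: y^2 = 1^2 mod 19 = 1
RHS: x^3 + 2 x + 12 = 12^3 + 2*12 + 12 mod 19 = 16
LHS != RHS

No, not on the curve


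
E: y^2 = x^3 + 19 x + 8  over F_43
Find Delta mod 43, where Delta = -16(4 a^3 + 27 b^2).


4 a^3 + 27 b^2 = 4*19^3 + 27*8^2 = 27436 + 1728 = 29164
Delta = -16 * (29164) = -466624
Delta mod 43 = 12

Delta = 12 (mod 43)


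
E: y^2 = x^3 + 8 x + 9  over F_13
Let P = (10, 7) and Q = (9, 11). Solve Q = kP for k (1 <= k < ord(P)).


Enumerate multiples of P until we hit Q = (9, 11):
  1P = (10, 7)
  2P = (9, 2)
  3P = (6, 0)
  4P = (9, 11)
Match found at i = 4.

k = 4
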